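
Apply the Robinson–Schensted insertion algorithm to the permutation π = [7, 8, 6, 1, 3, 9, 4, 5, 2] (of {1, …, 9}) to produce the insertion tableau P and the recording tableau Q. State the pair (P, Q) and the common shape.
P = [1, 2, 4, 5] / [3, 8, 9] / [6] / [7];  Q = [1, 2, 6, 8] / [3, 5, 7] / [4] / [9];  common shape = (4, 3, 1, 1)

Row-insert the values π_1, π_2, … into P one at a time, bumping the leftmost entry strictly greater than the inserted value down to the next row. The recording tableau Q records, in position (i, j), the step at which that cell was added to P.
  Insert 7 (step 1): P = [7];  Q = [1]
  Insert 8 (step 2): P = [7, 8];  Q = [1, 2]
  Insert 6 (step 3): P = [6, 8] / [7];  Q = [1, 2] / [3]
  Insert 1 (step 4): P = [1, 8] / [6] / [7];  Q = [1, 2] / [3] / [4]
  Insert 3 (step 5): P = [1, 3] / [6, 8] / [7];  Q = [1, 2] / [3, 5] / [4]
  Insert 9 (step 6): P = [1, 3, 9] / [6, 8] / [7];  Q = [1, 2, 6] / [3, 5] / [4]
  Insert 4 (step 7): P = [1, 3, 4] / [6, 8, 9] / [7];  Q = [1, 2, 6] / [3, 5, 7] / [4]
  Insert 5 (step 8): P = [1, 3, 4, 5] / [6, 8, 9] / [7];  Q = [1, 2, 6, 8] / [3, 5, 7] / [4]
  Insert 2 (step 9): P = [1, 2, 4, 5] / [3, 8, 9] / [6] / [7];  Q = [1, 2, 6, 8] / [3, 5, 7] / [4] / [9]
Final shape: (4, 3, 1, 1).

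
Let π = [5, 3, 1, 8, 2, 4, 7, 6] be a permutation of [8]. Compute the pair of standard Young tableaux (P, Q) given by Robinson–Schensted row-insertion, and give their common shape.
P = [1, 2, 4, 6] / [3, 7] / [5, 8];  Q = [1, 4, 6, 7] / [2, 5] / [3, 8];  common shape = (4, 2, 2)

Row-insert the values π_1, π_2, … into P one at a time, bumping the leftmost entry strictly greater than the inserted value down to the next row. The recording tableau Q records, in position (i, j), the step at which that cell was added to P.
  Insert 5 (step 1): P = [5];  Q = [1]
  Insert 3 (step 2): P = [3] / [5];  Q = [1] / [2]
  Insert 1 (step 3): P = [1] / [3] / [5];  Q = [1] / [2] / [3]
  Insert 8 (step 4): P = [1, 8] / [3] / [5];  Q = [1, 4] / [2] / [3]
  Insert 2 (step 5): P = [1, 2] / [3, 8] / [5];  Q = [1, 4] / [2, 5] / [3]
  Insert 4 (step 6): P = [1, 2, 4] / [3, 8] / [5];  Q = [1, 4, 6] / [2, 5] / [3]
  Insert 7 (step 7): P = [1, 2, 4, 7] / [3, 8] / [5];  Q = [1, 4, 6, 7] / [2, 5] / [3]
  Insert 6 (step 8): P = [1, 2, 4, 6] / [3, 7] / [5, 8];  Q = [1, 4, 6, 7] / [2, 5] / [3, 8]
Final shape: (4, 2, 2).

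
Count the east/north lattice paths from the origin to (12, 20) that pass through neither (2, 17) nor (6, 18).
Number of paths = 221999186

Inclusion–exclusion. Total paths: C(32, 12) = 225792840. Through P₁: C(19, 2)·C(13, 10) = 48906. Through P₂: C(24, 6)·C(8, 6) = 3768688. Since P₁ is strictly southwest of P₂, a monotone path through both must visit P₁ then P₂; paths through both = C(19, 2)·C(5, 4)·C(8, 6) = 23940. Avoid both = 225792840 − 48906 − 3768688 + 23940 = 221999186.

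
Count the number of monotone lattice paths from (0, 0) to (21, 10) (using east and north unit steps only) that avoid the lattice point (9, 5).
Number of paths = 31963789

Total paths from (0, 0) to (21, 10): C(31, 21) = 44352165. Paths through (9, 5): (paths (0, 0) → (9, 5)) × (paths (9, 5) → (21, 10)) = C(14, 9) · C(17, 12) = 2002 · 6188 = 12388376. Avoidance count = 44352165 − 12388376 = 31963789.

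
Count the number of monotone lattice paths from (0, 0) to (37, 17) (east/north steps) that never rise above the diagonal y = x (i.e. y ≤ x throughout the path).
Number of paths = 26058435108615

By the reflection principle (André's argument), the number of monotone paths to (37, 17) with n ≤ m that never go above y = x is C(54, 37) − C(54, 38) = 47153358767970 − 21094923659355 = 26058435108615.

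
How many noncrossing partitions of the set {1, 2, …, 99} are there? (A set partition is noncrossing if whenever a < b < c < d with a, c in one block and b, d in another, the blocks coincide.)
C_99 = 227508830794229349661819540395688853956041682601541047340

These noncrossing partitions are counted by the Catalan number C_n = (1/(n + 1)) · C(2n, n). For n = 99: C_99 = (1/100) · C(198, 99) = 22750883079422934966181954039568885395604168260154104734000/100 = 227508830794229349661819540395688853956041682601541047340.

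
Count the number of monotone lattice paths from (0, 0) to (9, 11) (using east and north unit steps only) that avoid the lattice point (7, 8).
Number of paths = 103610

Total paths from (0, 0) to (9, 11): C(20, 9) = 167960. Paths through (7, 8): (paths (0, 0) → (7, 8)) × (paths (7, 8) → (9, 11)) = C(15, 7) · C(5, 2) = 6435 · 10 = 64350. Avoidance count = 167960 − 64350 = 103610.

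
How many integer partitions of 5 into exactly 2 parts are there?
p(5, 2 parts) = 2

Partitions of n into exactly k parts ↔ partitions of n − k into at most k parts (subtract 1 from each part). For n = 5, k = 2, the partitions are: 4+1, 3+2. Count = 2.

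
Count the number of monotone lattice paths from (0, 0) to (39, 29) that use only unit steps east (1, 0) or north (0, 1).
Number of paths = 13750991318793417920

A monotone lattice path from (0, 0) to (39, 29) consists of 39 east steps and 29 north steps in some order, so it is determined by which 39 of the 68 steps are east. The count is C(68, 39) = 13750991318793417920.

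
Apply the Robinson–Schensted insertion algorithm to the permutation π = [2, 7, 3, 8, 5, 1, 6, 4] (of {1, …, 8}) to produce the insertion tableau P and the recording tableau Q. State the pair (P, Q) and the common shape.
P = [1, 3, 4, 6] / [2, 5] / [7, 8];  Q = [1, 2, 4, 7] / [3, 5] / [6, 8];  common shape = (4, 2, 2)

Row-insert the values π_1, π_2, … into P one at a time, bumping the leftmost entry strictly greater than the inserted value down to the next row. The recording tableau Q records, in position (i, j), the step at which that cell was added to P.
  Insert 2 (step 1): P = [2];  Q = [1]
  Insert 7 (step 2): P = [2, 7];  Q = [1, 2]
  Insert 3 (step 3): P = [2, 3] / [7];  Q = [1, 2] / [3]
  Insert 8 (step 4): P = [2, 3, 8] / [7];  Q = [1, 2, 4] / [3]
  Insert 5 (step 5): P = [2, 3, 5] / [7, 8];  Q = [1, 2, 4] / [3, 5]
  Insert 1 (step 6): P = [1, 3, 5] / [2, 8] / [7];  Q = [1, 2, 4] / [3, 5] / [6]
  Insert 6 (step 7): P = [1, 3, 5, 6] / [2, 8] / [7];  Q = [1, 2, 4, 7] / [3, 5] / [6]
  Insert 4 (step 8): P = [1, 3, 4, 6] / [2, 5] / [7, 8];  Q = [1, 2, 4, 7] / [3, 5] / [6, 8]
Final shape: (4, 2, 2).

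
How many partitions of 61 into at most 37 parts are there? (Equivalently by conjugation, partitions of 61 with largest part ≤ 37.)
p(61, parts ≤ 37) = 1115742

Use the recurrence p(n, m) = p(n, m−1) + p(n−m, m): either the largest part is < m (count p(n, m−1)) or the largest part is exactly m (remove one copy of m, count p(n−m, m)). With p(0, ·) = 1 this gives p(61, parts ≤ 37) = 1115742. (By conjugating Young diagrams, this also counts partitions of 61 into at most 37 parts.)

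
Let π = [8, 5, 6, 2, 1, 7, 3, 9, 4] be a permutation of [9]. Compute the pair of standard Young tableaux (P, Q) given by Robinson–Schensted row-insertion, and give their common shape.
P = [1, 3, 4, 9] / [2, 6, 7] / [5] / [8];  Q = [1, 3, 6, 8] / [2, 7, 9] / [4] / [5];  common shape = (4, 3, 1, 1)

Row-insert the values π_1, π_2, … into P one at a time, bumping the leftmost entry strictly greater than the inserted value down to the next row. The recording tableau Q records, in position (i, j), the step at which that cell was added to P.
  Insert 8 (step 1): P = [8];  Q = [1]
  Insert 5 (step 2): P = [5] / [8];  Q = [1] / [2]
  Insert 6 (step 3): P = [5, 6] / [8];  Q = [1, 3] / [2]
  Insert 2 (step 4): P = [2, 6] / [5] / [8];  Q = [1, 3] / [2] / [4]
  Insert 1 (step 5): P = [1, 6] / [2] / [5] / [8];  Q = [1, 3] / [2] / [4] / [5]
  Insert 7 (step 6): P = [1, 6, 7] / [2] / [5] / [8];  Q = [1, 3, 6] / [2] / [4] / [5]
  Insert 3 (step 7): P = [1, 3, 7] / [2, 6] / [5] / [8];  Q = [1, 3, 6] / [2, 7] / [4] / [5]
  Insert 9 (step 8): P = [1, 3, 7, 9] / [2, 6] / [5] / [8];  Q = [1, 3, 6, 8] / [2, 7] / [4] / [5]
  Insert 4 (step 9): P = [1, 3, 4, 9] / [2, 6, 7] / [5] / [8];  Q = [1, 3, 6, 8] / [2, 7, 9] / [4] / [5]
Final shape: (4, 3, 1, 1).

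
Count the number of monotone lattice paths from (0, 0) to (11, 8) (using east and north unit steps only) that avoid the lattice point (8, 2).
Number of paths = 71802

Total paths from (0, 0) to (11, 8): C(19, 11) = 75582. Paths through (8, 2): (paths (0, 0) → (8, 2)) × (paths (8, 2) → (11, 8)) = C(10, 8) · C(9, 3) = 45 · 84 = 3780. Avoidance count = 75582 − 3780 = 71802.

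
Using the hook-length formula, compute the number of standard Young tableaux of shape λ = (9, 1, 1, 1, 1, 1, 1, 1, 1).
# SYT of shape (9, 1, 1, 1, 1, 1, 1, 1, 1) = 12870

Hook-length formula: f^λ = n! / Π hook(c), product over all cells c of the Young diagram. For λ = (9, 1, 1, 1, 1, 1, 1, 1, 1), n = 17 boxes. Hook lengths by row (left-to-right, top-to-bottom): [17, 8, 7, 6, 5, 4, 3, 2, 1]; [8]; [7]; [6]; [5]; [4]; [3]; [2]; [1]. Product of hooks = 27636940800. So f^λ = 17! / 27636940800 = 355687428096000 / 27636940800 = 12870.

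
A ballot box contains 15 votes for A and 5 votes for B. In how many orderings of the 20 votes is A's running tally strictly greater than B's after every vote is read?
Strict-lead orderings = 7752

Total orderings of the 20 votes with 15 for A: C(20, 15) = 15504. By the Bertrand ballot formula (Cycle Lemma / reflection principle), the number of orderings in which A is strictly ahead of B throughout is (p − q)/(p + q) · C(p + q, p) = (15 − 5)/(15 + 5) · 15504 = 7752.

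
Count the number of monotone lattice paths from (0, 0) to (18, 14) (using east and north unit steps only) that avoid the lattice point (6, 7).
Number of paths = 384969792

Total paths from (0, 0) to (18, 14): C(32, 18) = 471435600. Paths through (6, 7): (paths (0, 0) → (6, 7)) × (paths (6, 7) → (18, 14)) = C(13, 6) · C(19, 12) = 1716 · 50388 = 86465808. Avoidance count = 471435600 − 86465808 = 384969792.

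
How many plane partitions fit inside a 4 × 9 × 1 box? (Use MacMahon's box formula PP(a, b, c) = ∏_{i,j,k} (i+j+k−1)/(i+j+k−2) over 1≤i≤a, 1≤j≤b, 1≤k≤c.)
PP(4, 9, 1) = 715

Evaluate the triple product over i = 1..4, j = 1..9, k = 1..1. The factors are (2/1) · (3/2) · (4/3) · (5/4) · (6/5) · (7/6) · (8/7) · (9/8) · … (36 factors total). The numerators and denominators telescope so the product is an integer; carrying out the multiplication exactly gives PP(4, 9, 1) = 715.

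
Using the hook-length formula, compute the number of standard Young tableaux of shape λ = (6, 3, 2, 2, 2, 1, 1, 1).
# SYT of shape (6, 3, 2, 2, 2, 1, 1, 1) = 5361664

Hook-length formula: f^λ = n! / Π hook(c), product over all cells c of the Young diagram. For λ = (6, 3, 2, 2, 2, 1, 1, 1), n = 18 boxes. Hook lengths by row (left-to-right, top-to-bottom): [13, 9, 5, 3, 2, 1]; [9, 5, 1]; [7, 3]; [6, 2]; [5, 1]; [3]; [2]; [1]. Product of hooks = 1194102000. So f^λ = 18! / 1194102000 = 6402373705728000 / 1194102000 = 5361664.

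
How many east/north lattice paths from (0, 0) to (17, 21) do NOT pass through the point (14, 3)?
Number of paths = 28780238980

Total paths from (0, 0) to (17, 21): C(38, 17) = 28781143380. Paths through (14, 3): (paths (0, 0) → (14, 3)) × (paths (14, 3) → (17, 21)) = C(17, 14) · C(21, 3) = 680 · 1330 = 904400. Avoidance count = 28781143380 − 904400 = 28780238980.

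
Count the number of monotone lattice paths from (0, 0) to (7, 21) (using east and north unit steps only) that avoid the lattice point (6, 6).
Number of paths = 1169256

Total paths from (0, 0) to (7, 21): C(28, 7) = 1184040. Paths through (6, 6): (paths (0, 0) → (6, 6)) × (paths (6, 6) → (7, 21)) = C(12, 6) · C(16, 1) = 924 · 16 = 14784. Avoidance count = 1184040 − 14784 = 1169256.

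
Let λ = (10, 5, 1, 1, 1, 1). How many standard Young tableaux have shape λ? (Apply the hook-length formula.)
# SYT of shape (10, 5, 1, 1, 1, 1) = 2586584

Hook-length formula: f^λ = n! / Π hook(c), product over all cells c of the Young diagram. For λ = (10, 5, 1, 1, 1, 1), n = 19 boxes. Hook lengths by row (left-to-right, top-to-bottom): [15, 10, 9, 8, 7, 5, 4, 3, 2, 1]; [9, 4, 3, 2, 1]; [4]; [3]; [2]; [1]. Product of hooks = 47029248000. So f^λ = 19! / 47029248000 = 121645100408832000 / 47029248000 = 2586584.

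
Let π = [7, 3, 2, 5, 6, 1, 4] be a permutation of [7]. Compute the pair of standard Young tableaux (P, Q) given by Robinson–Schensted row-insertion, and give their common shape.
P = [1, 4, 6] / [2, 5] / [3] / [7];  Q = [1, 4, 5] / [2, 7] / [3] / [6];  common shape = (3, 2, 1, 1)

Row-insert the values π_1, π_2, … into P one at a time, bumping the leftmost entry strictly greater than the inserted value down to the next row. The recording tableau Q records, in position (i, j), the step at which that cell was added to P.
  Insert 7 (step 1): P = [7];  Q = [1]
  Insert 3 (step 2): P = [3] / [7];  Q = [1] / [2]
  Insert 2 (step 3): P = [2] / [3] / [7];  Q = [1] / [2] / [3]
  Insert 5 (step 4): P = [2, 5] / [3] / [7];  Q = [1, 4] / [2] / [3]
  Insert 6 (step 5): P = [2, 5, 6] / [3] / [7];  Q = [1, 4, 5] / [2] / [3]
  Insert 1 (step 6): P = [1, 5, 6] / [2] / [3] / [7];  Q = [1, 4, 5] / [2] / [3] / [6]
  Insert 4 (step 7): P = [1, 4, 6] / [2, 5] / [3] / [7];  Q = [1, 4, 5] / [2, 7] / [3] / [6]
Final shape: (3, 2, 1, 1).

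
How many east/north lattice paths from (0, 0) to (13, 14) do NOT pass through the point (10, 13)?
Number of paths = 15482036

Total paths from (0, 0) to (13, 14): C(27, 13) = 20058300. Paths through (10, 13): (paths (0, 0) → (10, 13)) × (paths (10, 13) → (13, 14)) = C(23, 10) · C(4, 3) = 1144066 · 4 = 4576264. Avoidance count = 20058300 − 4576264 = 15482036.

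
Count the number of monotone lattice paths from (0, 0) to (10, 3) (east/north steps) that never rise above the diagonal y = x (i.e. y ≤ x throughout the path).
Number of paths = 208

By the reflection principle (André's argument), the number of monotone paths to (10, 3) with n ≤ m that never go above y = x is C(13, 10) − C(13, 11) = 286 − 78 = 208.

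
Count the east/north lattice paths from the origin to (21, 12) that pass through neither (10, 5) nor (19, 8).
Number of paths = 235858623

Inclusion–exclusion. Total paths: C(33, 21) = 354817320. Through P₁: C(15, 10)·C(18, 11) = 95567472. Through P₂: C(27, 19)·C(6, 2) = 33301125. Since P₁ is strictly southwest of P₂, a monotone path through both must visit P₁ then P₂; paths through both = C(15, 10)·C(12, 9)·C(6, 2) = 9909900. Avoid both = 354817320 − 95567472 − 33301125 + 9909900 = 235858623.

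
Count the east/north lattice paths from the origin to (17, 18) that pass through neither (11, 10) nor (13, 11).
Number of paths = 3003822822

Inclusion–exclusion. Total paths: C(35, 17) = 4537567650. Through P₁: C(21, 11)·C(14, 6) = 1059206148. Through P₂: C(24, 13)·C(11, 4) = 823727520. Since P₁ is strictly southwest of P₂, a monotone path through both must visit P₁ then P₂; paths through both = C(21, 11)·C(3, 2)·C(11, 4) = 349188840. Avoid both = 4537567650 − 1059206148 − 823727520 + 349188840 = 3003822822.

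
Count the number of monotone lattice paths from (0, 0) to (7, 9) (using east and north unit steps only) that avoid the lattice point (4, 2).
Number of paths = 9640

Total paths from (0, 0) to (7, 9): C(16, 7) = 11440. Paths through (4, 2): (paths (0, 0) → (4, 2)) × (paths (4, 2) → (7, 9)) = C(6, 4) · C(10, 3) = 15 · 120 = 1800. Avoidance count = 11440 − 1800 = 9640.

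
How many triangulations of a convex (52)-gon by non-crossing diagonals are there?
C_50 = 1978261657756160653623774456

These polygon triangulations are counted by the Catalan number C_n = (1/(n + 1)) · C(2n, n). For n = 50: C_50 = (1/51) · C(100, 50) = 100891344545564193334812497256/51 = 1978261657756160653623774456.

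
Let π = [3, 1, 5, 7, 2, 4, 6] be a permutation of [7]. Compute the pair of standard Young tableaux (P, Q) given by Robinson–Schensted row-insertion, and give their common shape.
P = [1, 2, 4, 6] / [3, 5, 7];  Q = [1, 3, 4, 7] / [2, 5, 6];  common shape = (4, 3)

Row-insert the values π_1, π_2, … into P one at a time, bumping the leftmost entry strictly greater than the inserted value down to the next row. The recording tableau Q records, in position (i, j), the step at which that cell was added to P.
  Insert 3 (step 1): P = [3];  Q = [1]
  Insert 1 (step 2): P = [1] / [3];  Q = [1] / [2]
  Insert 5 (step 3): P = [1, 5] / [3];  Q = [1, 3] / [2]
  Insert 7 (step 4): P = [1, 5, 7] / [3];  Q = [1, 3, 4] / [2]
  Insert 2 (step 5): P = [1, 2, 7] / [3, 5];  Q = [1, 3, 4] / [2, 5]
  Insert 4 (step 6): P = [1, 2, 4] / [3, 5, 7];  Q = [1, 3, 4] / [2, 5, 6]
  Insert 6 (step 7): P = [1, 2, 4, 6] / [3, 5, 7];  Q = [1, 3, 4, 7] / [2, 5, 6]
Final shape: (4, 3).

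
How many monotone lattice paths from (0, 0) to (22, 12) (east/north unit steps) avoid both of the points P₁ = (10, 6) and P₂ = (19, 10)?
Number of paths = 256650628

Inclusion–exclusion. Total paths: C(34, 22) = 548354040. Through P₁: C(16, 10)·C(18, 12) = 148660512. Through P₂: C(29, 19)·C(5, 3) = 200300100. Since P₁ is strictly southwest of P₂, a monotone path through both must visit P₁ then P₂; paths through both = C(16, 10)·C(13, 9)·C(5, 3) = 57257200. Avoid both = 548354040 − 148660512 − 200300100 + 57257200 = 256650628.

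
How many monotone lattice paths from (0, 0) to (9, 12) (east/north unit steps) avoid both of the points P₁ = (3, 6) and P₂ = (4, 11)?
Number of paths = 211148

Inclusion–exclusion. Total paths: C(21, 9) = 293930. Through P₁: C(9, 3)·C(12, 6) = 77616. Through P₂: C(15, 4)·C(6, 5) = 8190. Since P₁ is strictly southwest of P₂, a monotone path through both must visit P₁ then P₂; paths through both = C(9, 3)·C(6, 1)·C(6, 5) = 3024. Avoid both = 293930 − 77616 − 8190 + 3024 = 211148.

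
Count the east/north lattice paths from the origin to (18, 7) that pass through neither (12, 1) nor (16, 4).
Number of paths = 424788

Inclusion–exclusion. Total paths: C(25, 18) = 480700. Through P₁: C(13, 12)·C(12, 6) = 12012. Through P₂: C(20, 16)·C(5, 2) = 48450. Since P₁ is strictly southwest of P₂, a monotone path through both must visit P₁ then P₂; paths through both = C(13, 12)·C(7, 4)·C(5, 2) = 4550. Avoid both = 480700 − 12012 − 48450 + 4550 = 424788.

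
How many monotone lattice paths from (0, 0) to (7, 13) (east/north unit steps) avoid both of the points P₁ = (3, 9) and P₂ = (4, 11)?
Number of paths = 55070

Inclusion–exclusion. Total paths: C(20, 7) = 77520. Through P₁: C(12, 3)·C(8, 4) = 15400. Through P₂: C(15, 4)·C(5, 3) = 13650. Since P₁ is strictly southwest of P₂, a monotone path through both must visit P₁ then P₂; paths through both = C(12, 3)·C(3, 1)·C(5, 3) = 6600. Avoid both = 77520 − 15400 − 13650 + 6600 = 55070.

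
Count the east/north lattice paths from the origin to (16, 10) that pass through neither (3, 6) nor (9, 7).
Number of paths = 3809575

Inclusion–exclusion. Total paths: C(26, 16) = 5311735. Through P₁: C(9, 3)·C(17, 13) = 199920. Through P₂: C(16, 9)·C(10, 7) = 1372800. Since P₁ is strictly southwest of P₂, a monotone path through both must visit P₁ then P₂; paths through both = C(9, 3)·C(7, 6)·C(10, 7) = 70560. Avoid both = 5311735 − 199920 − 1372800 + 70560 = 3809575.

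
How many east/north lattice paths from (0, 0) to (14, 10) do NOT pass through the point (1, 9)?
Number of paths = 1961116

Total paths from (0, 0) to (14, 10): C(24, 14) = 1961256. Paths through (1, 9): (paths (0, 0) → (1, 9)) × (paths (1, 9) → (14, 10)) = C(10, 1) · C(14, 13) = 10 · 14 = 140. Avoidance count = 1961256 − 140 = 1961116.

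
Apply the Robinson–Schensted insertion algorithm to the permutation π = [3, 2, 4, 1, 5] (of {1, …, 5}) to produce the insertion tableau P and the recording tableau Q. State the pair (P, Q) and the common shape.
P = [1, 4, 5] / [2] / [3];  Q = [1, 3, 5] / [2] / [4];  common shape = (3, 1, 1)

Row-insert the values π_1, π_2, … into P one at a time, bumping the leftmost entry strictly greater than the inserted value down to the next row. The recording tableau Q records, in position (i, j), the step at which that cell was added to P.
  Insert 3 (step 1): P = [3];  Q = [1]
  Insert 2 (step 2): P = [2] / [3];  Q = [1] / [2]
  Insert 4 (step 3): P = [2, 4] / [3];  Q = [1, 3] / [2]
  Insert 1 (step 4): P = [1, 4] / [2] / [3];  Q = [1, 3] / [2] / [4]
  Insert 5 (step 5): P = [1, 4, 5] / [2] / [3];  Q = [1, 3, 5] / [2] / [4]
Final shape: (3, 1, 1).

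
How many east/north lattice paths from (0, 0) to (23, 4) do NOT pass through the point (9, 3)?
Number of paths = 14250

Total paths from (0, 0) to (23, 4): C(27, 23) = 17550. Paths through (9, 3): (paths (0, 0) → (9, 3)) × (paths (9, 3) → (23, 4)) = C(12, 9) · C(15, 14) = 220 · 15 = 3300. Avoidance count = 17550 − 3300 = 14250.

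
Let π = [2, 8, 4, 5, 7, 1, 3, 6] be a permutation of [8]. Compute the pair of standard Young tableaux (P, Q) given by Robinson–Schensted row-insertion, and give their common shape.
P = [1, 3, 5, 6] / [2, 4, 7] / [8];  Q = [1, 2, 4, 5] / [3, 7, 8] / [6];  common shape = (4, 3, 1)

Row-insert the values π_1, π_2, … into P one at a time, bumping the leftmost entry strictly greater than the inserted value down to the next row. The recording tableau Q records, in position (i, j), the step at which that cell was added to P.
  Insert 2 (step 1): P = [2];  Q = [1]
  Insert 8 (step 2): P = [2, 8];  Q = [1, 2]
  Insert 4 (step 3): P = [2, 4] / [8];  Q = [1, 2] / [3]
  Insert 5 (step 4): P = [2, 4, 5] / [8];  Q = [1, 2, 4] / [3]
  Insert 7 (step 5): P = [2, 4, 5, 7] / [8];  Q = [1, 2, 4, 5] / [3]
  Insert 1 (step 6): P = [1, 4, 5, 7] / [2] / [8];  Q = [1, 2, 4, 5] / [3] / [6]
  Insert 3 (step 7): P = [1, 3, 5, 7] / [2, 4] / [8];  Q = [1, 2, 4, 5] / [3, 7] / [6]
  Insert 6 (step 8): P = [1, 3, 5, 6] / [2, 4, 7] / [8];  Q = [1, 2, 4, 5] / [3, 7, 8] / [6]
Final shape: (4, 3, 1).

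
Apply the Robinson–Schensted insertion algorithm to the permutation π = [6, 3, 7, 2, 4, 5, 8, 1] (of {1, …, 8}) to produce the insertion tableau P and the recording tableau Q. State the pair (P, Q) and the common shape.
P = [1, 4, 5, 8] / [2, 7] / [3] / [6];  Q = [1, 3, 6, 7] / [2, 5] / [4] / [8];  common shape = (4, 2, 1, 1)

Row-insert the values π_1, π_2, … into P one at a time, bumping the leftmost entry strictly greater than the inserted value down to the next row. The recording tableau Q records, in position (i, j), the step at which that cell was added to P.
  Insert 6 (step 1): P = [6];  Q = [1]
  Insert 3 (step 2): P = [3] / [6];  Q = [1] / [2]
  Insert 7 (step 3): P = [3, 7] / [6];  Q = [1, 3] / [2]
  Insert 2 (step 4): P = [2, 7] / [3] / [6];  Q = [1, 3] / [2] / [4]
  Insert 4 (step 5): P = [2, 4] / [3, 7] / [6];  Q = [1, 3] / [2, 5] / [4]
  Insert 5 (step 6): P = [2, 4, 5] / [3, 7] / [6];  Q = [1, 3, 6] / [2, 5] / [4]
  Insert 8 (step 7): P = [2, 4, 5, 8] / [3, 7] / [6];  Q = [1, 3, 6, 7] / [2, 5] / [4]
  Insert 1 (step 8): P = [1, 4, 5, 8] / [2, 7] / [3] / [6];  Q = [1, 3, 6, 7] / [2, 5] / [4] / [8]
Final shape: (4, 2, 1, 1).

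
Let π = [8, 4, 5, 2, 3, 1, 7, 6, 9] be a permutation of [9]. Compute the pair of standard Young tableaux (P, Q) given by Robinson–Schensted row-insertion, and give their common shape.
P = [1, 3, 6, 9] / [2, 5, 7] / [4] / [8];  Q = [1, 3, 7, 9] / [2, 5, 8] / [4] / [6];  common shape = (4, 3, 1, 1)

Row-insert the values π_1, π_2, … into P one at a time, bumping the leftmost entry strictly greater than the inserted value down to the next row. The recording tableau Q records, in position (i, j), the step at which that cell was added to P.
  Insert 8 (step 1): P = [8];  Q = [1]
  Insert 4 (step 2): P = [4] / [8];  Q = [1] / [2]
  Insert 5 (step 3): P = [4, 5] / [8];  Q = [1, 3] / [2]
  Insert 2 (step 4): P = [2, 5] / [4] / [8];  Q = [1, 3] / [2] / [4]
  Insert 3 (step 5): P = [2, 3] / [4, 5] / [8];  Q = [1, 3] / [2, 5] / [4]
  Insert 1 (step 6): P = [1, 3] / [2, 5] / [4] / [8];  Q = [1, 3] / [2, 5] / [4] / [6]
  Insert 7 (step 7): P = [1, 3, 7] / [2, 5] / [4] / [8];  Q = [1, 3, 7] / [2, 5] / [4] / [6]
  Insert 6 (step 8): P = [1, 3, 6] / [2, 5, 7] / [4] / [8];  Q = [1, 3, 7] / [2, 5, 8] / [4] / [6]
  Insert 9 (step 9): P = [1, 3, 6, 9] / [2, 5, 7] / [4] / [8];  Q = [1, 3, 7, 9] / [2, 5, 8] / [4] / [6]
Final shape: (4, 3, 1, 1).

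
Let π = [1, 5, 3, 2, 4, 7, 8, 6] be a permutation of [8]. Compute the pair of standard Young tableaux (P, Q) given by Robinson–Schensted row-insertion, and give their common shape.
P = [1, 2, 4, 6, 8] / [3, 7] / [5];  Q = [1, 2, 5, 6, 7] / [3, 8] / [4];  common shape = (5, 2, 1)

Row-insert the values π_1, π_2, … into P one at a time, bumping the leftmost entry strictly greater than the inserted value down to the next row. The recording tableau Q records, in position (i, j), the step at which that cell was added to P.
  Insert 1 (step 1): P = [1];  Q = [1]
  Insert 5 (step 2): P = [1, 5];  Q = [1, 2]
  Insert 3 (step 3): P = [1, 3] / [5];  Q = [1, 2] / [3]
  Insert 2 (step 4): P = [1, 2] / [3] / [5];  Q = [1, 2] / [3] / [4]
  Insert 4 (step 5): P = [1, 2, 4] / [3] / [5];  Q = [1, 2, 5] / [3] / [4]
  Insert 7 (step 6): P = [1, 2, 4, 7] / [3] / [5];  Q = [1, 2, 5, 6] / [3] / [4]
  Insert 8 (step 7): P = [1, 2, 4, 7, 8] / [3] / [5];  Q = [1, 2, 5, 6, 7] / [3] / [4]
  Insert 6 (step 8): P = [1, 2, 4, 6, 8] / [3, 7] / [5];  Q = [1, 2, 5, 6, 7] / [3, 8] / [4]
Final shape: (5, 2, 1).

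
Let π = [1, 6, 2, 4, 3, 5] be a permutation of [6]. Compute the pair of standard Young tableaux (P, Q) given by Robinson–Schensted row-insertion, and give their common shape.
P = [1, 2, 3, 5] / [4] / [6];  Q = [1, 2, 4, 6] / [3] / [5];  common shape = (4, 1, 1)

Row-insert the values π_1, π_2, … into P one at a time, bumping the leftmost entry strictly greater than the inserted value down to the next row. The recording tableau Q records, in position (i, j), the step at which that cell was added to P.
  Insert 1 (step 1): P = [1];  Q = [1]
  Insert 6 (step 2): P = [1, 6];  Q = [1, 2]
  Insert 2 (step 3): P = [1, 2] / [6];  Q = [1, 2] / [3]
  Insert 4 (step 4): P = [1, 2, 4] / [6];  Q = [1, 2, 4] / [3]
  Insert 3 (step 5): P = [1, 2, 3] / [4] / [6];  Q = [1, 2, 4] / [3] / [5]
  Insert 5 (step 6): P = [1, 2, 3, 5] / [4] / [6];  Q = [1, 2, 4, 6] / [3] / [5]
Final shape: (4, 1, 1).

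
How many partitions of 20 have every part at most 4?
p(20, parts ≤ 4) = 108

Use the recurrence p(n, m) = p(n, m−1) + p(n−m, m): either the largest part is < m (count p(n, m−1)) or the largest part is exactly m (remove one copy of m, count p(n−m, m)). With p(0, ·) = 1 this gives p(20, parts ≤ 4) = 108. (By conjugating Young diagrams, this also counts partitions of 20 into at most 4 parts.)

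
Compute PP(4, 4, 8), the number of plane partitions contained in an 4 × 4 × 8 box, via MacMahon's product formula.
PP(4, 4, 8) = 184225041

Evaluate the triple product over i = 1..4, j = 1..4, k = 1..8. The factors are (2/1) · (3/2) · (4/3) · (5/4) · (6/5) · (7/6) · (8/7) · (9/8) · … (128 factors total). The numerators and denominators telescope so the product is an integer; carrying out the multiplication exactly gives PP(4, 4, 8) = 184225041.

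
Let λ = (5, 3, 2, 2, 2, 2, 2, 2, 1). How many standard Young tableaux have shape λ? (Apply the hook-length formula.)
# SYT of shape (5, 3, 2, 2, 2, 2, 2, 2, 1) = 38459610

Hook-length formula: f^λ = n! / Π hook(c), product over all cells c of the Young diagram. For λ = (5, 3, 2, 2, 2, 2, 2, 2, 1), n = 21 boxes. Hook lengths by row (left-to-right, top-to-bottom): [13, 11, 4, 2, 1]; [10, 8, 1]; [8, 6]; [7, 5]; [6, 4]; [5, 3]; [4, 2]; [3, 1]; [1]. Product of hooks = 1328431104000. So f^λ = 21! / 1328431104000 = 51090942171709440000 / 1328431104000 = 38459610.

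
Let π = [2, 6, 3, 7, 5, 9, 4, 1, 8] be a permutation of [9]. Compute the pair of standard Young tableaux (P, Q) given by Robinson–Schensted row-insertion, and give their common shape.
P = [1, 3, 4, 8] / [2, 7, 9] / [5] / [6];  Q = [1, 2, 4, 6] / [3, 5, 9] / [7] / [8];  common shape = (4, 3, 1, 1)

Row-insert the values π_1, π_2, … into P one at a time, bumping the leftmost entry strictly greater than the inserted value down to the next row. The recording tableau Q records, in position (i, j), the step at which that cell was added to P.
  Insert 2 (step 1): P = [2];  Q = [1]
  Insert 6 (step 2): P = [2, 6];  Q = [1, 2]
  Insert 3 (step 3): P = [2, 3] / [6];  Q = [1, 2] / [3]
  Insert 7 (step 4): P = [2, 3, 7] / [6];  Q = [1, 2, 4] / [3]
  Insert 5 (step 5): P = [2, 3, 5] / [6, 7];  Q = [1, 2, 4] / [3, 5]
  Insert 9 (step 6): P = [2, 3, 5, 9] / [6, 7];  Q = [1, 2, 4, 6] / [3, 5]
  Insert 4 (step 7): P = [2, 3, 4, 9] / [5, 7] / [6];  Q = [1, 2, 4, 6] / [3, 5] / [7]
  Insert 1 (step 8): P = [1, 3, 4, 9] / [2, 7] / [5] / [6];  Q = [1, 2, 4, 6] / [3, 5] / [7] / [8]
  Insert 8 (step 9): P = [1, 3, 4, 8] / [2, 7, 9] / [5] / [6];  Q = [1, 2, 4, 6] / [3, 5, 9] / [7] / [8]
Final shape: (4, 3, 1, 1).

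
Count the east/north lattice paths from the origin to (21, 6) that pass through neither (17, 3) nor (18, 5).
Number of paths = 135194

Inclusion–exclusion. Total paths: C(27, 21) = 296010. Through P₁: C(20, 17)·C(7, 4) = 39900. Through P₂: C(23, 18)·C(4, 3) = 134596. Since P₁ is strictly southwest of P₂, a monotone path through both must visit P₁ then P₂; paths through both = C(20, 17)·C(3, 1)·C(4, 3) = 13680. Avoid both = 296010 − 39900 − 134596 + 13680 = 135194.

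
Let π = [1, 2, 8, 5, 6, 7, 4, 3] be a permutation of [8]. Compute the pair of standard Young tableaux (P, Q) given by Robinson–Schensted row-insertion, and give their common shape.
P = [1, 2, 3, 6, 7] / [4] / [5] / [8];  Q = [1, 2, 3, 5, 6] / [4] / [7] / [8];  common shape = (5, 1, 1, 1)

Row-insert the values π_1, π_2, … into P one at a time, bumping the leftmost entry strictly greater than the inserted value down to the next row. The recording tableau Q records, in position (i, j), the step at which that cell was added to P.
  Insert 1 (step 1): P = [1];  Q = [1]
  Insert 2 (step 2): P = [1, 2];  Q = [1, 2]
  Insert 8 (step 3): P = [1, 2, 8];  Q = [1, 2, 3]
  Insert 5 (step 4): P = [1, 2, 5] / [8];  Q = [1, 2, 3] / [4]
  Insert 6 (step 5): P = [1, 2, 5, 6] / [8];  Q = [1, 2, 3, 5] / [4]
  Insert 7 (step 6): P = [1, 2, 5, 6, 7] / [8];  Q = [1, 2, 3, 5, 6] / [4]
  Insert 4 (step 7): P = [1, 2, 4, 6, 7] / [5] / [8];  Q = [1, 2, 3, 5, 6] / [4] / [7]
  Insert 3 (step 8): P = [1, 2, 3, 6, 7] / [4] / [5] / [8];  Q = [1, 2, 3, 5, 6] / [4] / [7] / [8]
Final shape: (5, 1, 1, 1).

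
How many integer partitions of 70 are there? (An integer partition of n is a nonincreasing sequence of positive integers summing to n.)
p(70) = 4087968

Compute p(n) via the recurrence p(n, m) = p(n, m−1) + p(n−m, m), where p(n, m) counts partitions of n with all parts ≤ m and p(n) = p(n, n). The base cases are p(0, m) = 1 and p(n, 0) = 0 for n > 0. Filling the table yields p(70) = 4087968. (Euler's pentagonal recurrence is an alternative.)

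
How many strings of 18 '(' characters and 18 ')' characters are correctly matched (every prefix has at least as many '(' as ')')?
C_18 = 477638700

These balanced parentheses are counted by the Catalan number C_n = (1/(n + 1)) · C(2n, n). For n = 18: C_18 = (1/19) · C(36, 18) = 9075135300/19 = 477638700.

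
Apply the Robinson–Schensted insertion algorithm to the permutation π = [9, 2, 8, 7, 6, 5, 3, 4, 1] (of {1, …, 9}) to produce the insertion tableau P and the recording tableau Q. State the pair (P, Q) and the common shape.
P = [1, 3, 4] / [2] / [5] / [6] / [7] / [8] / [9];  Q = [1, 3, 8] / [2] / [4] / [5] / [6] / [7] / [9];  common shape = (3, 1, 1, 1, 1, 1, 1)

Row-insert the values π_1, π_2, … into P one at a time, bumping the leftmost entry strictly greater than the inserted value down to the next row. The recording tableau Q records, in position (i, j), the step at which that cell was added to P.
  Insert 9 (step 1): P = [9];  Q = [1]
  Insert 2 (step 2): P = [2] / [9];  Q = [1] / [2]
  Insert 8 (step 3): P = [2, 8] / [9];  Q = [1, 3] / [2]
  Insert 7 (step 4): P = [2, 7] / [8] / [9];  Q = [1, 3] / [2] / [4]
  Insert 6 (step 5): P = [2, 6] / [7] / [8] / [9];  Q = [1, 3] / [2] / [4] / [5]
  Insert 5 (step 6): P = [2, 5] / [6] / [7] / [8] / [9];  Q = [1, 3] / [2] / [4] / [5] / [6]
  Insert 3 (step 7): P = [2, 3] / [5] / [6] / [7] / [8] / [9];  Q = [1, 3] / [2] / [4] / [5] / [6] / [7]
  Insert 4 (step 8): P = [2, 3, 4] / [5] / [6] / [7] / [8] / [9];  Q = [1, 3, 8] / [2] / [4] / [5] / [6] / [7]
  Insert 1 (step 9): P = [1, 3, 4] / [2] / [5] / [6] / [7] / [8] / [9];  Q = [1, 3, 8] / [2] / [4] / [5] / [6] / [7] / [9]
Final shape: (3, 1, 1, 1, 1, 1, 1).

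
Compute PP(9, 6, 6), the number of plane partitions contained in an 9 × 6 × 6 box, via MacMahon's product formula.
PP(9, 6, 6) = 6062460972064640

Evaluate the triple product over i = 1..9, j = 1..6, k = 1..6. The factors are (2/1) · (3/2) · (4/3) · (5/4) · (6/5) · (7/6) · (3/2) · (4/3) · … (324 factors total). The numerators and denominators telescope so the product is an integer; carrying out the multiplication exactly gives PP(9, 6, 6) = 6062460972064640.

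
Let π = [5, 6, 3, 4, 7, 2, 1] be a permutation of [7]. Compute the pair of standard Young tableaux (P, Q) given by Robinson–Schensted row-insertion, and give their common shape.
P = [1, 4, 7] / [2, 6] / [3] / [5];  Q = [1, 2, 5] / [3, 4] / [6] / [7];  common shape = (3, 2, 1, 1)

Row-insert the values π_1, π_2, … into P one at a time, bumping the leftmost entry strictly greater than the inserted value down to the next row. The recording tableau Q records, in position (i, j), the step at which that cell was added to P.
  Insert 5 (step 1): P = [5];  Q = [1]
  Insert 6 (step 2): P = [5, 6];  Q = [1, 2]
  Insert 3 (step 3): P = [3, 6] / [5];  Q = [1, 2] / [3]
  Insert 4 (step 4): P = [3, 4] / [5, 6];  Q = [1, 2] / [3, 4]
  Insert 7 (step 5): P = [3, 4, 7] / [5, 6];  Q = [1, 2, 5] / [3, 4]
  Insert 2 (step 6): P = [2, 4, 7] / [3, 6] / [5];  Q = [1, 2, 5] / [3, 4] / [6]
  Insert 1 (step 7): P = [1, 4, 7] / [2, 6] / [3] / [5];  Q = [1, 2, 5] / [3, 4] / [6] / [7]
Final shape: (3, 2, 1, 1).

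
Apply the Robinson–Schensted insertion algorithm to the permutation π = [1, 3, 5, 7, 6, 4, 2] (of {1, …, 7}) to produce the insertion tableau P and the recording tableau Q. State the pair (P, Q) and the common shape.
P = [1, 2, 4, 6] / [3] / [5] / [7];  Q = [1, 2, 3, 4] / [5] / [6] / [7];  common shape = (4, 1, 1, 1)

Row-insert the values π_1, π_2, … into P one at a time, bumping the leftmost entry strictly greater than the inserted value down to the next row. The recording tableau Q records, in position (i, j), the step at which that cell was added to P.
  Insert 1 (step 1): P = [1];  Q = [1]
  Insert 3 (step 2): P = [1, 3];  Q = [1, 2]
  Insert 5 (step 3): P = [1, 3, 5];  Q = [1, 2, 3]
  Insert 7 (step 4): P = [1, 3, 5, 7];  Q = [1, 2, 3, 4]
  Insert 6 (step 5): P = [1, 3, 5, 6] / [7];  Q = [1, 2, 3, 4] / [5]
  Insert 4 (step 6): P = [1, 3, 4, 6] / [5] / [7];  Q = [1, 2, 3, 4] / [5] / [6]
  Insert 2 (step 7): P = [1, 2, 4, 6] / [3] / [5] / [7];  Q = [1, 2, 3, 4] / [5] / [6] / [7]
Final shape: (4, 1, 1, 1).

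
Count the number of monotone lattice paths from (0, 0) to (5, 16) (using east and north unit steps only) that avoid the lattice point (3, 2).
Number of paths = 19149

Total paths from (0, 0) to (5, 16): C(21, 5) = 20349. Paths through (3, 2): (paths (0, 0) → (3, 2)) × (paths (3, 2) → (5, 16)) = C(5, 3) · C(16, 2) = 10 · 120 = 1200. Avoidance count = 20349 − 1200 = 19149.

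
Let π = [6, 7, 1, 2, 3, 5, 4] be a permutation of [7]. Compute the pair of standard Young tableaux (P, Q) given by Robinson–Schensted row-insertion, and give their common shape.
P = [1, 2, 3, 4] / [5, 7] / [6];  Q = [1, 2, 5, 6] / [3, 4] / [7];  common shape = (4, 2, 1)

Row-insert the values π_1, π_2, … into P one at a time, bumping the leftmost entry strictly greater than the inserted value down to the next row. The recording tableau Q records, in position (i, j), the step at which that cell was added to P.
  Insert 6 (step 1): P = [6];  Q = [1]
  Insert 7 (step 2): P = [6, 7];  Q = [1, 2]
  Insert 1 (step 3): P = [1, 7] / [6];  Q = [1, 2] / [3]
  Insert 2 (step 4): P = [1, 2] / [6, 7];  Q = [1, 2] / [3, 4]
  Insert 3 (step 5): P = [1, 2, 3] / [6, 7];  Q = [1, 2, 5] / [3, 4]
  Insert 5 (step 6): P = [1, 2, 3, 5] / [6, 7];  Q = [1, 2, 5, 6] / [3, 4]
  Insert 4 (step 7): P = [1, 2, 3, 4] / [5, 7] / [6];  Q = [1, 2, 5, 6] / [3, 4] / [7]
Final shape: (4, 2, 1).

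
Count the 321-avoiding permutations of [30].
C_30 = 3814986502092304

These 321-avoiding permutations are counted by the Catalan number C_n = (1/(n + 1)) · C(2n, n). For n = 30: C_30 = (1/31) · C(60, 30) = 118264581564861424/31 = 3814986502092304.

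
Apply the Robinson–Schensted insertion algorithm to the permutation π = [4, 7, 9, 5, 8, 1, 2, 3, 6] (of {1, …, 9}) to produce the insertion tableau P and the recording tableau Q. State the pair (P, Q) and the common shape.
P = [1, 2, 3, 6] / [4, 5, 8] / [7, 9];  Q = [1, 2, 3, 9] / [4, 5, 8] / [6, 7];  common shape = (4, 3, 2)

Row-insert the values π_1, π_2, … into P one at a time, bumping the leftmost entry strictly greater than the inserted value down to the next row. The recording tableau Q records, in position (i, j), the step at which that cell was added to P.
  Insert 4 (step 1): P = [4];  Q = [1]
  Insert 7 (step 2): P = [4, 7];  Q = [1, 2]
  Insert 9 (step 3): P = [4, 7, 9];  Q = [1, 2, 3]
  Insert 5 (step 4): P = [4, 5, 9] / [7];  Q = [1, 2, 3] / [4]
  Insert 8 (step 5): P = [4, 5, 8] / [7, 9];  Q = [1, 2, 3] / [4, 5]
  Insert 1 (step 6): P = [1, 5, 8] / [4, 9] / [7];  Q = [1, 2, 3] / [4, 5] / [6]
  Insert 2 (step 7): P = [1, 2, 8] / [4, 5] / [7, 9];  Q = [1, 2, 3] / [4, 5] / [6, 7]
  Insert 3 (step 8): P = [1, 2, 3] / [4, 5, 8] / [7, 9];  Q = [1, 2, 3] / [4, 5, 8] / [6, 7]
  Insert 6 (step 9): P = [1, 2, 3, 6] / [4, 5, 8] / [7, 9];  Q = [1, 2, 3, 9] / [4, 5, 8] / [6, 7]
Final shape: (4, 3, 2).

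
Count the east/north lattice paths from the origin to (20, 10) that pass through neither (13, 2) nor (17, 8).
Number of paths = 18774090

Inclusion–exclusion. Total paths: C(30, 20) = 30045015. Through P₁: C(15, 13)·C(15, 7) = 675675. Through P₂: C(25, 17)·C(5, 3) = 10815750. Since P₁ is strictly southwest of P₂, a monotone path through both must visit P₁ then P₂; paths through both = C(15, 13)·C(10, 4)·C(5, 3) = 220500. Avoid both = 30045015 − 675675 − 10815750 + 220500 = 18774090.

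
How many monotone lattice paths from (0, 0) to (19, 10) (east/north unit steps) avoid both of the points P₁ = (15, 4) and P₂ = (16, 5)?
Number of paths = 18510618

Inclusion–exclusion. Total paths: C(29, 19) = 20030010. Through P₁: C(19, 15)·C(10, 4) = 813960. Through P₂: C(21, 16)·C(8, 3) = 1139544. Since P₁ is strictly southwest of P₂, a monotone path through both must visit P₁ then P₂; paths through both = C(19, 15)·C(2, 1)·C(8, 3) = 434112. Avoid both = 20030010 − 813960 − 1139544 + 434112 = 18510618.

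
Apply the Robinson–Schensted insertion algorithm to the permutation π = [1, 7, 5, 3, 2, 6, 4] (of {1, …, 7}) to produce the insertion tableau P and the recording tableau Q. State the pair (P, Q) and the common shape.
P = [1, 2, 4] / [3, 6] / [5] / [7];  Q = [1, 2, 6] / [3, 7] / [4] / [5];  common shape = (3, 2, 1, 1)

Row-insert the values π_1, π_2, … into P one at a time, bumping the leftmost entry strictly greater than the inserted value down to the next row. The recording tableau Q records, in position (i, j), the step at which that cell was added to P.
  Insert 1 (step 1): P = [1];  Q = [1]
  Insert 7 (step 2): P = [1, 7];  Q = [1, 2]
  Insert 5 (step 3): P = [1, 5] / [7];  Q = [1, 2] / [3]
  Insert 3 (step 4): P = [1, 3] / [5] / [7];  Q = [1, 2] / [3] / [4]
  Insert 2 (step 5): P = [1, 2] / [3] / [5] / [7];  Q = [1, 2] / [3] / [4] / [5]
  Insert 6 (step 6): P = [1, 2, 6] / [3] / [5] / [7];  Q = [1, 2, 6] / [3] / [4] / [5]
  Insert 4 (step 7): P = [1, 2, 4] / [3, 6] / [5] / [7];  Q = [1, 2, 6] / [3, 7] / [4] / [5]
Final shape: (3, 2, 1, 1).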